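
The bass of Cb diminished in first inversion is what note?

Cb diminished is Cb–Ebb–Gbb. First inversion places the third in the bass: Ebb.

Ebb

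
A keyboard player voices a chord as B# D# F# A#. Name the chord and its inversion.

B# half-diminished seventh, root position

Reducing to letter names: B#, D#, F#, A#. These stack in thirds as B#–D#–F#–A# — a B# half-diminished seventh chord.
B# is the root of B# half-diminished seventh; root in the bass means root position (figured bass 7).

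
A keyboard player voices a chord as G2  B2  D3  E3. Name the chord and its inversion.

The distinct note names are G, B, D, E. Stacked in thirds they read E–G–B–D, which is a minor seventh chord on E.
G is the third of E minor seventh; third in the bass means first inversion (figured bass 6/5).

E minor seventh, first inversion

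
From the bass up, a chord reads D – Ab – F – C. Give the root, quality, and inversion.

D half-diminished seventh, root position

The pitch classes D, Ab, F, C arrange in thirds as D–F–Ab–C: a D half-diminished seventh chord.
D is the root of D half-diminished seventh; root in the bass means root position (figured bass 7).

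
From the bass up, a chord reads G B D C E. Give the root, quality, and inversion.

The distinct note names are G, B, D, C, E. Stacked in thirds they read C–E–G–B–D, which is a major ninth chord on C.
G is the fifth of C major ninth; fifth in the bass means second inversion.

C major ninth, second inversion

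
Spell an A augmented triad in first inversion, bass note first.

C#, E#, A

A augmented is A–C#–E#. First inversion puts the third (C#) in the bass, with the remaining tones above: C#, E#, A.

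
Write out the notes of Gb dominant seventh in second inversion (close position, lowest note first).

Spelling Gb dominant seventh: Gb–Bb–Db–Fb. In second inversion the fifth is bass, giving Db, Fb, Gb, Bb from the bottom.

Db, Fb, Gb, Bb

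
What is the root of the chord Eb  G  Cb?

Reordering Eb, G, Cb into stacked thirds gives Cb–Eb–G; the bottom of that stack, Cb, is the root.

Cb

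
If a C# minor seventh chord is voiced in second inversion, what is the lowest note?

G#

The fifth of C# minor seventh (C#–E–G#–B) is G#; that is the bass in second inversion.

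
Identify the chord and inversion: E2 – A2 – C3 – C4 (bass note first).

A minor, second inversion

Reducing to letter names: E, A, C. These stack in thirds as A–C–E — an A minor triad.
E is the fifth of A minor; fifth in the bass means second inversion (figured bass 6/4).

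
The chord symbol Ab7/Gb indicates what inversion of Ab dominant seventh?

third inversion

Ab7/Gb means Ab dominant seventh with Gb in the bass. Gb is the seventh of Ab dominant seventh (Ab–C–Eb–Gb), so this is third inversion.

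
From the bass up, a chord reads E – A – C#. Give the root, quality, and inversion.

A major, second inversion

Reducing to letter names: E, A, C#. These stack in thirds as A–C#–E — an A major triad.
With the fifth (E) in the bass, the chord is in second inversion (figured bass 6/4).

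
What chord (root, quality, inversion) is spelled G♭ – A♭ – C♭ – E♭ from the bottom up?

Ab minor seventh, third inversion

The pitch classes Gb, Ab, Cb, Eb arrange in thirds as Ab–Cb–Eb–Gb: an Ab minor seventh chord.
With the seventh (Gb) in the bass, the chord is in third inversion (figured bass 4/2).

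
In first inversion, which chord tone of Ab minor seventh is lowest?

Ab minor seventh is Ab–Cb–Eb–Gb. First inversion places the third in the bass: Cb.

Cb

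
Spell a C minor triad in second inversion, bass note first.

Spelling C minor: C–Eb–G. In second inversion the fifth is bass, giving G, C, Eb from the bottom.

G, C, Eb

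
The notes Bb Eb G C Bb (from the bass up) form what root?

Bb, Eb, G, C are the tones of a C minor seventh chord (C–Eb–G–Bb), making C the root.

C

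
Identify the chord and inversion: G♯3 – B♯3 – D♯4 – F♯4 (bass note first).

G# dominant seventh, root position

The pitch classes G#, B#, D#, F# arrange in thirds as G#–B#–D#–F#: a G# dominant seventh chord.
With the root (G#) in the bass, the chord is in root position (figured bass 7).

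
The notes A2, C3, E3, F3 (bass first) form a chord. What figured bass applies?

6/5

The notes A, C, E, F stack in thirds as F–A–C–E — an F major seventh chord. The bass A is the third, so this is first inversion: figured 6/5.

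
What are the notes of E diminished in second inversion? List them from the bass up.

Bb, E, G

E diminished is E–G–Bb. Second inversion puts the fifth (Bb) in the bass, with the remaining tones above: Bb, E, G.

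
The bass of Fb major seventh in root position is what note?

Fb major seventh is Fb–Ab–Cb–Eb. Root position places the root in the bass: Fb.

Fb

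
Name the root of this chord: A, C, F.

F

The distinct letter names are A, C, F. Arranged as a stack of thirds they read F–A–C, so F is the root (an F major triad).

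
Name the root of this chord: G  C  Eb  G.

C

G, C, Eb are the tones of a C minor triad (C–Eb–G), making C the root.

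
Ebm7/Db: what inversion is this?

third inversion

Ebm7/Db means Eb minor seventh with Db in the bass. Db is the seventh of Eb minor seventh (Eb–Gb–Bb–Db), so this is third inversion.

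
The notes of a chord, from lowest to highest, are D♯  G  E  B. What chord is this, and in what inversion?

E minor-major seventh, third inversion

The pitch classes D#, G, E, B arrange in thirds as E–G–B–D#: an E minor-major seventh chord.
With the seventh (D#) in the bass, the chord is in third inversion (figured bass 4/2).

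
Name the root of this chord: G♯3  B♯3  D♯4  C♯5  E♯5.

C#

G#, B#, D#, C#, E# are the tones of a C# major ninth chord (C#–E#–G#–B#–D#), making C# the root.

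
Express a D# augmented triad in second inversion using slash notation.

Second inversion of D# augmented has the fifth (A##) in the bass. As a slash chord: D#aug/A##.

D#aug/A##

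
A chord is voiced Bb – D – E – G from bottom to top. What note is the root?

Bb, D, E, G are the tones of an E half-diminished seventh chord (E–G–Bb–D), making E the root.

E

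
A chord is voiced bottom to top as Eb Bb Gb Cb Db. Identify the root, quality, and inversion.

The distinct note names are Eb, Bb, Gb, Cb, Db. Stacked in thirds they read Cb–Eb–Gb–Bb–Db, which is a major ninth chord on Cb.
With the third (Eb) in the bass, the chord is in first inversion.

Cb major ninth, first inversion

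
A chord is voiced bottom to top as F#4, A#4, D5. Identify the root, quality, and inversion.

D augmented, first inversion

The pitch classes F#, A#, D arrange in thirds as D–F#–A#: a D augmented triad.
F# is the third of D augmented; third in the bass means first inversion (figured bass 6).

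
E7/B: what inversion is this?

second inversion

E7/B means E dominant seventh with B in the bass. B is the fifth of E dominant seventh (E–G#–B–D), so this is second inversion.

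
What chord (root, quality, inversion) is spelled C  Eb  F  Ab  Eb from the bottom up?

F minor seventh, second inversion

Reducing to letter names: C, Eb, F, Ab. These stack in thirds as F–Ab–C–Eb — an F minor seventh chord.
With the fifth (C) in the bass, the chord is in second inversion (figured bass 4/3).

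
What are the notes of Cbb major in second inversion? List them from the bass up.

Spelling Cbb major: Cbb–Ebb–Gbb. In second inversion the fifth is bass, giving Gbb, Cbb, Ebb from the bottom.

Gbb, Cbb, Ebb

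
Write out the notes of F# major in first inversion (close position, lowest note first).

F# major is F#–A#–C#. First inversion puts the third (A#) in the bass, with the remaining tones above: A#, C#, F#.

A#, C#, F#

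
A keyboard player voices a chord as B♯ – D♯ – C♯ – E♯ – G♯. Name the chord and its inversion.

C# major ninth, third inversion

The pitch classes B#, D#, C#, E#, G# arrange in thirds as C#–E#–G#–B#–D#: a C# major ninth chord.
B# is the seventh of C# major ninth; seventh in the bass means third inversion.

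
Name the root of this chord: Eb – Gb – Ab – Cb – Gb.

Reordering Eb, Gb, Ab, Cb into stacked thirds gives Ab–Cb–Eb–Gb; the bottom of that stack, Ab, is the root.

Ab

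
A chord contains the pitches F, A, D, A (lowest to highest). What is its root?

D

Reordering F, A, D into stacked thirds gives D–F–A; the bottom of that stack, D, is the root.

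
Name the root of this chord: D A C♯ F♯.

D, A, C#, F# are the tones of a D major seventh chord (D–F#–A–C#), making D the root.

D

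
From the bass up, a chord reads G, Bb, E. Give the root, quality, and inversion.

The pitch classes G, Bb, E arrange in thirds as E–G–Bb: an E diminished triad.
G is the third of E diminished; third in the bass means first inversion (figured bass 6).

E diminished, first inversion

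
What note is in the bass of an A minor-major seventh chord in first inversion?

In first inversion the third is lowest. For A minor-major seventh (A–C–E–G#) that is C.

C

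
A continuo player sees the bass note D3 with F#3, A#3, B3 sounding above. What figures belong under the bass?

6/5

The notes D, F#, A#, B stack in thirds as B–D–F#–A# — a B minor-major seventh chord. The bass D is the third, so this is first inversion: figured 6/5.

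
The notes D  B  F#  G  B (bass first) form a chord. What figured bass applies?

4/3

The notes D, B, F#, G stack in thirds as G–B–D–F# — a G major seventh chord. The bass D is the fifth, so this is second inversion: figured 4/3.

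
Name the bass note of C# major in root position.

C# major is C#–E#–G#. Root position places the root in the bass: C#.

C#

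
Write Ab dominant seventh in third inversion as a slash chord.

Ab7/Gb

Third inversion of Ab dominant seventh has the seventh (Gb) in the bass. As a slash chord: Ab7/Gb.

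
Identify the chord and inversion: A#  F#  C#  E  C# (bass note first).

F# dominant seventh, first inversion

Reducing to letter names: A#, F#, C#, E. These stack in thirds as F#–A#–C#–E — an F# dominant seventh chord.
A# is the third of F# dominant seventh; third in the bass means first inversion (figured bass 6/5).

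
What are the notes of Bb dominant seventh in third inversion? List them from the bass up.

Bb dominant seventh is Bb–D–F–Ab. Third inversion puts the seventh (Ab) in the bass, with the remaining tones above: Ab, Bb, D, F.

Ab, Bb, D, F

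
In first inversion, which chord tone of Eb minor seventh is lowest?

Eb minor seventh is Eb–Gb–Bb–Db. First inversion places the third in the bass: Gb.

Gb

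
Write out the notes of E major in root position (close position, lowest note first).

E, G#, B

Spelling E major: E–G#–B. In root position the root is bass, giving E, G#, B from the bottom.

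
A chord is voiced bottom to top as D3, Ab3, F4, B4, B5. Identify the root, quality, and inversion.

The pitch classes D, Ab, F, B arrange in thirds as B–D–F–Ab: a B diminished seventh chord.
The lowest note is D, the third of the chord, so this is first inversion (figured bass 6/5).

B diminished seventh, first inversion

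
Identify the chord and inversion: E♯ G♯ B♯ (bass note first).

E# minor, root position

The pitch classes E#, G#, B# arrange in thirds as E#–G#–B#: an E# minor triad.
E# is the root of E# minor; root in the bass means root position (figured bass 5/3).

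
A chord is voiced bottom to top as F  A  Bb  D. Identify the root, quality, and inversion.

The distinct note names are F, A, Bb, D. Stacked in thirds they read Bb–D–F–A, which is a major seventh chord on Bb.
The lowest note is F, the fifth of the chord, so this is second inversion (figured bass 4/3).

Bb major seventh, second inversion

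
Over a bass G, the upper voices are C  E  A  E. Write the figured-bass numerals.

The notes G, C, E, A stack in thirds as A–C–E–G — an A minor seventh chord. The bass G is the seventh, so this is third inversion: figured 4/2.

4/2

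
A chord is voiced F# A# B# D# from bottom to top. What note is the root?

Reordering F#, A#, B#, D# into stacked thirds gives B#–D#–F#–A#; the bottom of that stack, B#, is the root.

B#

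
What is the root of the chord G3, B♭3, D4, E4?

E

The distinct letter names are G, Bb, D, E. Arranged as a stack of thirds they read E–G–Bb–D, so E is the root (an E half-diminished seventh chord).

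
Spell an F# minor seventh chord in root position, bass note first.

F# minor seventh is F#–A–C#–E. Root position puts the root (F#) in the bass, with the remaining tones above: F#, A, C#, E.

F#, A, C#, E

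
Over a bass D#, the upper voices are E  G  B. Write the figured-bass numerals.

4/2

The notes D#, E, G, B stack in thirds as E–G–B–D# — an E minor-major seventh chord. The bass D# is the seventh, so this is third inversion: figured 4/2.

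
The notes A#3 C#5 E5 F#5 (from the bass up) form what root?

The distinct letter names are A#, C#, E, F#. Arranged as a stack of thirds they read F#–A#–C#–E, so F# is the root (an F# dominant seventh chord).

F#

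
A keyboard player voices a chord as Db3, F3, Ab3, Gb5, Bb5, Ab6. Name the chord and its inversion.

Gb major ninth, second inversion

The distinct note names are Db, F, Ab, Gb, Bb. Stacked in thirds they read Gb–Bb–Db–F–Ab, which is a major ninth chord on Gb.
The lowest note is Db, the fifth of the chord, so this is second inversion.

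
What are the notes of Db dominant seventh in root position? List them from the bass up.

Db dominant seventh is Db–F–Ab–Cb. Root position puts the root (Db) in the bass, with the remaining tones above: Db, F, Ab, Cb.

Db, F, Ab, Cb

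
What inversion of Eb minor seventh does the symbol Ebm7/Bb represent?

Ebm7/Bb means Eb minor seventh with Bb in the bass. Bb is the fifth of Eb minor seventh (Eb–Gb–Bb–Db), so this is second inversion.

second inversion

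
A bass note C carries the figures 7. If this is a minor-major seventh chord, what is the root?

The figures 7 mean the root of the chord is in the bass. If C is the root of a minor-major seventh chord, the root is C (chord tones C–Eb–G–B).

C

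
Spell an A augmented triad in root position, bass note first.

The chord tones are A–C#–E#. With the root (A) lowest for root position: A, C#, E#.

A, C#, E#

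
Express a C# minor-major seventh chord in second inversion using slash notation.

C#m(maj7)/G#

Second inversion of C# minor-major seventh has the fifth (G#) in the bass. As a slash chord: C#m(maj7)/G#.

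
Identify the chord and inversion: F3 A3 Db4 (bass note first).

The pitch classes F, A, Db arrange in thirds as Db–F–A: a Db augmented triad.
The lowest note is F, the third of the chord, so this is first inversion (figured bass 6).

Db augmented, first inversion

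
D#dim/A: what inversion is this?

D#dim/A means D# diminished with A in the bass. A is the fifth of D# diminished (D#–F#–A), so this is second inversion.

second inversion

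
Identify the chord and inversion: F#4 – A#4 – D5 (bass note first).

D augmented, first inversion

Reducing to letter names: F#, A#, D. These stack in thirds as D–F#–A# — a D augmented triad.
The lowest note is F#, the third of the chord, so this is first inversion (figured bass 6).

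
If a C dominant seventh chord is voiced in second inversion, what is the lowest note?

G

C dominant seventh is C–E–G–Bb. Second inversion places the fifth in the bass: G.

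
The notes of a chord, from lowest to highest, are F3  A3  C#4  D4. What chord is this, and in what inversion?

Reducing to letter names: F, A, C#, D. These stack in thirds as D–F–A–C# — a D minor-major seventh chord.
The lowest note is F, the third of the chord, so this is first inversion (figured bass 6/5).

D minor-major seventh, first inversion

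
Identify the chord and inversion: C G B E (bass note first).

Reducing to letter names: C, G, B, E. These stack in thirds as C–E–G–B — a C major seventh chord.
The lowest note is C, the root of the chord, so this is root position (figured bass 7).

C major seventh, root position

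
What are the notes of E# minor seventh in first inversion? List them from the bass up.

Spelling E# minor seventh: E#–G#–B#–D#. In first inversion the third is bass, giving G#, B#, D#, E# from the bottom.

G#, B#, D#, E#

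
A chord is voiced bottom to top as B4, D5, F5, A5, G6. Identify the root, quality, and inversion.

G dominant ninth, first inversion

The distinct note names are B, D, F, A, G. Stacked in thirds they read G–B–D–F–A, which is a dominant ninth chord on G.
B is the third of G dominant ninth; third in the bass means first inversion.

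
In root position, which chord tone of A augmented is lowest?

In root position the root is lowest. For A augmented (A–C#–E#) that is A.

A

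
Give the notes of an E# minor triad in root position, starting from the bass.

Spelling E# minor: E#–G#–B#. In root position the root is bass, giving E#, G#, B# from the bottom.

E#, G#, B#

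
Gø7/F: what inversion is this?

Gø7/F means G half-diminished seventh with F in the bass. F is the seventh of G half-diminished seventh (G–Bb–Db–F), so this is third inversion.

third inversion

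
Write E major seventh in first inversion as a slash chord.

First inversion of E major seventh has the third (G#) in the bass. As a slash chord: Emaj7/G#.

Emaj7/G#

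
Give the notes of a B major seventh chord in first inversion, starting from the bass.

Spelling B major seventh: B–D#–F#–A#. In first inversion the third is bass, giving D#, F#, A#, B from the bottom.

D#, F#, A#, B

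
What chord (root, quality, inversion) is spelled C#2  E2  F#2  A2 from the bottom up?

F# minor seventh, second inversion

The distinct note names are C#, E, F#, A. Stacked in thirds they read F#–A–C#–E, which is a minor seventh chord on F#.
C# is the fifth of F# minor seventh; fifth in the bass means second inversion (figured bass 4/3).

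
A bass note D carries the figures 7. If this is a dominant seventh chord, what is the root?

The figures 7 mean the root of the chord is in the bass. If D is the root of a dominant seventh chord, the root is D (chord tones D–F#–A–C).

D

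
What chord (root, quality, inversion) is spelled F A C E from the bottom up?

F major seventh, root position

The pitch classes F, A, C, E arrange in thirds as F–A–C–E: an F major seventh chord.
With the root (F) in the bass, the chord is in root position (figured bass 7).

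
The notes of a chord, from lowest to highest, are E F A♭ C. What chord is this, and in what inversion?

The pitch classes E, F, Ab, C arrange in thirds as F–Ab–C–E: an F minor-major seventh chord.
With the seventh (E) in the bass, the chord is in third inversion (figured bass 4/2).

F minor-major seventh, third inversion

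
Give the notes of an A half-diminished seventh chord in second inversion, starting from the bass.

The chord tones are A–C–Eb–G. With the fifth (Eb) lowest for second inversion: Eb, G, A, C.

Eb, G, A, C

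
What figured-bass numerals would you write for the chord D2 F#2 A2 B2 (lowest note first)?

The notes D, F#, A, B stack in thirds as B–D–F#–A — a B minor seventh chord. The bass D is the third, so this is first inversion: figured 6/5.

6/5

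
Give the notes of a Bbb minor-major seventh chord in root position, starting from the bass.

Bbb, Dbb, Fb, Ab

The chord tones are Bbb–Dbb–Fb–Ab. With the root (Bbb) lowest for root position: Bbb, Dbb, Fb, Ab.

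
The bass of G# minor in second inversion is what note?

D#

The fifth of G# minor (G#–B–D#) is D#; that is the bass in second inversion.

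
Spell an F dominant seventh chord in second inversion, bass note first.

The chord tones are F–A–C–Eb. With the fifth (C) lowest for second inversion: C, Eb, F, A.

C, Eb, F, A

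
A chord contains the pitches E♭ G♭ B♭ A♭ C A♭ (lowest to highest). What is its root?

The distinct letter names are Eb, Gb, Bb, Ab, C. Arranged as a stack of thirds they read Ab–C–Eb–Gb–Bb, so Ab is the root (an Ab dominant ninth chord).

Ab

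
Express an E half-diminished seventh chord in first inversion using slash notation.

First inversion of E half-diminished seventh has the third (G) in the bass. As a slash chord: Eø7/G.

Eø7/G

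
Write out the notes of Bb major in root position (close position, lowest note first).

Bb major is Bb–D–F. Root position puts the root (Bb) in the bass, with the remaining tones above: Bb, D, F.

Bb, D, F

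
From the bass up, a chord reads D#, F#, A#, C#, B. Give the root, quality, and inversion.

Reducing to letter names: D#, F#, A#, C#, B. These stack in thirds as B–D#–F#–A#–C# — a B major ninth chord.
D# is the third of B major ninth; third in the bass means first inversion.

B major ninth, first inversion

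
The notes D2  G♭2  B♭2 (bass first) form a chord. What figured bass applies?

6/4

The notes D, Gb, Bb stack in thirds as Gb–Bb–D — a Gb augmented triad. The bass D is the fifth, so this is second inversion: figured 6/4.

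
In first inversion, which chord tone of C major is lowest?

The third of C major (C–E–G) is E; that is the bass in first inversion.

E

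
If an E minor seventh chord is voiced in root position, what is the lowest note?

E minor seventh is E–G–B–D. Root position places the root in the bass: E.

E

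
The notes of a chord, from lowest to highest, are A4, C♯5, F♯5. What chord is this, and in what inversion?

F# minor, first inversion

The distinct note names are A, C#, F#. Stacked in thirds they read F#–A–C#, which is a minor triad on F#.
The lowest note is A, the third of the chord, so this is first inversion (figured bass 6).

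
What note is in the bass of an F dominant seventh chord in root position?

F

The root of F dominant seventh (F–A–C–Eb) is F; that is the bass in root position.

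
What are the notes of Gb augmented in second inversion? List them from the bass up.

D, Gb, Bb

The chord tones are Gb–Bb–D. With the fifth (D) lowest for second inversion: D, Gb, Bb.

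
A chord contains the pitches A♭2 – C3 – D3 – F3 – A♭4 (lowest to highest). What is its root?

D

Ab, C, D, F are the tones of a D half-diminished seventh chord (D–F–Ab–C), making D the root.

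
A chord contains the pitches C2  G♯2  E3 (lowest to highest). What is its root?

C

C, G#, E are the tones of a C augmented triad (C–E–G#), making C the root.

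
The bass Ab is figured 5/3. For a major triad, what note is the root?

The figures 5/3 mean the root of the chord is in the bass. If Ab is the root of a major triad, the root is Ab (chord tones Ab–C–Eb).

Ab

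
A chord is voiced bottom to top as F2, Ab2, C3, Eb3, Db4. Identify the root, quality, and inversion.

Db major ninth, first inversion

The distinct note names are F, Ab, C, Eb, Db. Stacked in thirds they read Db–F–Ab–C–Eb, which is a major ninth chord on Db.
With the third (F) in the bass, the chord is in first inversion.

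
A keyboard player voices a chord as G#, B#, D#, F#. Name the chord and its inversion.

Reducing to letter names: G#, B#, D#, F#. These stack in thirds as G#–B#–D#–F# — a G# dominant seventh chord.
With the root (G#) in the bass, the chord is in root position (figured bass 7).

G# dominant seventh, root position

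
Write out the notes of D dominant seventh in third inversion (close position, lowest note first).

C, D, F#, A

The chord tones are D–F#–A–C. With the seventh (C) lowest for third inversion: C, D, F#, A.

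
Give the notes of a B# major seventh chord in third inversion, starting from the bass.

Spelling B# major seventh: B#–D##–F##–A##. In third inversion the seventh is bass, giving A##, B#, D##, F## from the bottom.

A##, B#, D##, F##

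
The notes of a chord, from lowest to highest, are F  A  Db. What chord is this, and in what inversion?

Db augmented, first inversion

The distinct note names are F, A, Db. Stacked in thirds they read Db–F–A, which is an augmented triad on Db.
F is the third of Db augmented; third in the bass means first inversion (figured bass 6).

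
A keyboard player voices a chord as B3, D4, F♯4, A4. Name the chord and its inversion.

B minor seventh, root position

The distinct note names are B, D, F#, A. Stacked in thirds they read B–D–F#–A, which is a minor seventh chord on B.
The lowest note is B, the root of the chord, so this is root position (figured bass 7).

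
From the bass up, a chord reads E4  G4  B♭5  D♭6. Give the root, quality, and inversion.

E diminished seventh, root position

The pitch classes E, G, Bb, Db arrange in thirds as E–G–Bb–Db: an E diminished seventh chord.
E is the root of E diminished seventh; root in the bass means root position (figured bass 7).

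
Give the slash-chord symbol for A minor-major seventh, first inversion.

First inversion of A minor-major seventh has the third (C) in the bass. As a slash chord: Am(maj7)/C.

Am(maj7)/C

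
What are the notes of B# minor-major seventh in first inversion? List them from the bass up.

Spelling B# minor-major seventh: B#–D#–F##–A##. In first inversion the third is bass, giving D#, F##, A##, B# from the bottom.

D#, F##, A##, B#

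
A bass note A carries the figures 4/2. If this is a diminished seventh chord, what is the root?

B#

The figures 4/2 mean the seventh of the chord is in the bass. If A is the seventh of a diminished seventh chord, the root is B# (chord tones B#–D#–F#–A).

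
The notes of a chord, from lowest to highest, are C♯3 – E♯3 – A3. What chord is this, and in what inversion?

The distinct note names are C#, E#, A. Stacked in thirds they read A–C#–E#, which is an augmented triad on A.
With the third (C#) in the bass, the chord is in first inversion (figured bass 6).

A augmented, first inversion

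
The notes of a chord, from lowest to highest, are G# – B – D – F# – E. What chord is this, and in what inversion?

Reducing to letter names: G#, B, D, F#, E. These stack in thirds as E–G#–B–D–F# — an E dominant ninth chord.
The lowest note is G#, the third of the chord, so this is first inversion.

E dominant ninth, first inversion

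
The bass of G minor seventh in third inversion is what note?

F

G minor seventh is G–Bb–D–F. Third inversion places the seventh in the bass: F.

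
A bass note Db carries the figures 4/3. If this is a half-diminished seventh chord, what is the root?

The figures 4/3 mean the fifth of the chord is in the bass. If Db is the fifth of a half-diminished seventh chord, the root is G (chord tones G–Bb–Db–F).

G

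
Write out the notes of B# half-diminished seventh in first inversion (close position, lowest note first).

Spelling B# half-diminished seventh: B#–D#–F#–A#. In first inversion the third is bass, giving D#, F#, A#, B# from the bottom.

D#, F#, A#, B#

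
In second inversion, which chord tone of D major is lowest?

The fifth of D major (D–F#–A) is A; that is the bass in second inversion.

A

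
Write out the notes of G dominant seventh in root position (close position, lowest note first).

G, B, D, F

G dominant seventh is G–B–D–F. Root position puts the root (G) in the bass, with the remaining tones above: G, B, D, F.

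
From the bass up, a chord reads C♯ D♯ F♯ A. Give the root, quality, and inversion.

D# half-diminished seventh, third inversion

Reducing to letter names: C#, D#, F#, A. These stack in thirds as D#–F#–A–C# — a D# half-diminished seventh chord.
With the seventh (C#) in the bass, the chord is in third inversion (figured bass 4/2).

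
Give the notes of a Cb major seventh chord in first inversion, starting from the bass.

Eb, Gb, Bb, Cb

Cb major seventh is Cb–Eb–Gb–Bb. First inversion puts the third (Eb) in the bass, with the remaining tones above: Eb, Gb, Bb, Cb.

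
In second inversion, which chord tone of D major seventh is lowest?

D major seventh is D–F#–A–C#. Second inversion places the fifth in the bass: A.

A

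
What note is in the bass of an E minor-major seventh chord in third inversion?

D#

The seventh of E minor-major seventh (E–G–B–D#) is D#; that is the bass in third inversion.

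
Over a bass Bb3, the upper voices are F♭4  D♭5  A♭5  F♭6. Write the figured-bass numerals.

7

The notes Bb, Fb, Db, Ab stack in thirds as Bb–Db–Fb–Ab — a Bb half-diminished seventh chord. The bass Bb is the root, so this is root position: figured 7.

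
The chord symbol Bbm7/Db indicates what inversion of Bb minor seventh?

Bbm7/Db means Bb minor seventh with Db in the bass. Db is the third of Bb minor seventh (Bb–Db–F–Ab), so this is first inversion.

first inversion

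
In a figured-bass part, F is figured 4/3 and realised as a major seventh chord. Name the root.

Bb

The figures 4/3 mean the fifth of the chord is in the bass. If F is the fifth of a major seventh chord, the root is Bb (chord tones Bb–D–F–A).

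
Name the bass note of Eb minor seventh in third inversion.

Db

The seventh of Eb minor seventh (Eb–Gb–Bb–Db) is Db; that is the bass in third inversion.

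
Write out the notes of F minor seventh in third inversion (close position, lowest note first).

Eb, F, Ab, C

F minor seventh is F–Ab–C–Eb. Third inversion puts the seventh (Eb) in the bass, with the remaining tones above: Eb, F, Ab, C.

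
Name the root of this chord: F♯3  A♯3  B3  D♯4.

F#, A#, B, D# are the tones of a B major seventh chord (B–D#–F#–A#), making B the root.

B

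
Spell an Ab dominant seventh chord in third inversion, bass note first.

Gb, Ab, C, Eb

Spelling Ab dominant seventh: Ab–C–Eb–Gb. In third inversion the seventh is bass, giving Gb, Ab, C, Eb from the bottom.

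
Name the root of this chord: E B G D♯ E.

Reordering E, B, G, D# into stacked thirds gives E–G–B–D#; the bottom of that stack, E, is the root.

E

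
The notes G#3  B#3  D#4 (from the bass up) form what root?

Reordering G#, B#, D# into stacked thirds gives G#–B#–D#; the bottom of that stack, G#, is the root.

G#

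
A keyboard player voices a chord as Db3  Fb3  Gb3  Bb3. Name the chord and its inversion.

Gb dominant seventh, second inversion

Reducing to letter names: Db, Fb, Gb, Bb. These stack in thirds as Gb–Bb–Db–Fb — a Gb dominant seventh chord.
The lowest note is Db, the fifth of the chord, so this is second inversion (figured bass 4/3).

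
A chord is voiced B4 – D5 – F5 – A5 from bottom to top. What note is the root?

B

B, D, F, A are the tones of a B half-diminished seventh chord (B–D–F–A), making B the root.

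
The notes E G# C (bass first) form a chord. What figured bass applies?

6

The notes E, G#, C stack in thirds as C–E–G# — a C augmented triad. The bass E is the third, so this is first inversion: figured 6.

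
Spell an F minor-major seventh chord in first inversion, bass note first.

The chord tones are F–Ab–C–E. With the third (Ab) lowest for first inversion: Ab, C, E, F.

Ab, C, E, F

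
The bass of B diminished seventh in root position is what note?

The root of B diminished seventh (B–D–F–Ab) is B; that is the bass in root position.

B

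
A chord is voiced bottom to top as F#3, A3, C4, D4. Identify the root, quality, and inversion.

The pitch classes F#, A, C, D arrange in thirds as D–F#–A–C: a D dominant seventh chord.
The lowest note is F#, the third of the chord, so this is first inversion (figured bass 6/5).

D dominant seventh, first inversion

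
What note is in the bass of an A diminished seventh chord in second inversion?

Eb

The fifth of A diminished seventh (A–C–Eb–Gb) is Eb; that is the bass in second inversion.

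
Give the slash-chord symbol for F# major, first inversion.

F#maj/A#

First inversion of F# major has the third (A#) in the bass. As a slash chord: F#maj/A#.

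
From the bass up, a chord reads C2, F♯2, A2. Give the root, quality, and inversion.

F# diminished, second inversion

The distinct note names are C, F#, A. Stacked in thirds they read F#–A–C, which is a diminished triad on F#.
With the fifth (C) in the bass, the chord is in second inversion (figured bass 6/4).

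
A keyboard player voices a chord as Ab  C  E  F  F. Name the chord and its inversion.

F minor-major seventh, first inversion

Reducing to letter names: Ab, C, E, F. These stack in thirds as F–Ab–C–E — an F minor-major seventh chord.
With the third (Ab) in the bass, the chord is in first inversion (figured bass 6/5).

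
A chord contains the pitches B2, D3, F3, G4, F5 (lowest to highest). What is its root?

G

The distinct letter names are B, D, F, G. Arranged as a stack of thirds they read G–B–D–F, so G is the root (a G dominant seventh chord).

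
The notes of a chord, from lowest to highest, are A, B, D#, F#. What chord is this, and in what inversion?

B dominant seventh, third inversion

The distinct note names are A, B, D#, F#. Stacked in thirds they read B–D#–F#–A, which is a dominant seventh chord on B.
The lowest note is A, the seventh of the chord, so this is third inversion (figured bass 4/2).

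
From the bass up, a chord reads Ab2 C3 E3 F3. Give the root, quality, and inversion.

The distinct note names are Ab, C, E, F. Stacked in thirds they read F–Ab–C–E, which is a minor-major seventh chord on F.
Ab is the third of F minor-major seventh; third in the bass means first inversion (figured bass 6/5).

F minor-major seventh, first inversion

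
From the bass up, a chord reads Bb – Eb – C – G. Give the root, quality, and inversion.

C minor seventh, third inversion

The distinct note names are Bb, Eb, C, G. Stacked in thirds they read C–Eb–G–Bb, which is a minor seventh chord on C.
Bb is the seventh of C minor seventh; seventh in the bass means third inversion (figured bass 4/2).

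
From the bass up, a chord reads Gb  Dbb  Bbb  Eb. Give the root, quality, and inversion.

Reducing to letter names: Gb, Dbb, Bbb, Eb. These stack in thirds as Eb–Gb–Bbb–Dbb — an Eb diminished seventh chord.
The lowest note is Gb, the third of the chord, so this is first inversion (figured bass 6/5).

Eb diminished seventh, first inversion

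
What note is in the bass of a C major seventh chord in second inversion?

G

The fifth of C major seventh (C–E–G–B) is G; that is the bass in second inversion.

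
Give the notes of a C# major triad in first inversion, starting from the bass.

C# major is C#–E#–G#. First inversion puts the third (E#) in the bass, with the remaining tones above: E#, G#, C#.

E#, G#, C#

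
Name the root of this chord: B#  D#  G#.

Reordering B#, D#, G# into stacked thirds gives G#–B#–D#; the bottom of that stack, G#, is the root.

G#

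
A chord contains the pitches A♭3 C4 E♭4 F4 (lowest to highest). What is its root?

The distinct letter names are Ab, C, Eb, F. Arranged as a stack of thirds they read F–Ab–C–Eb, so F is the root (an F minor seventh chord).

F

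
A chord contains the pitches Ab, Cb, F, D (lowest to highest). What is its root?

Ab, Cb, F, D are the tones of a D diminished seventh chord (D–F–Ab–Cb), making D the root.

D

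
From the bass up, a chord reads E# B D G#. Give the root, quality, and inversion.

The pitch classes E#, B, D, G# arrange in thirds as E#–G#–B–D: an E# diminished seventh chord.
With the root (E#) in the bass, the chord is in root position (figured bass 7).

E# diminished seventh, root position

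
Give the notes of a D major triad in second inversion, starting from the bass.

A, D, F#

D major is D–F#–A. Second inversion puts the fifth (A) in the bass, with the remaining tones above: A, D, F#.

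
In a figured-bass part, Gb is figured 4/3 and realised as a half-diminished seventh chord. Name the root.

C

The figures 4/3 mean the fifth of the chord is in the bass. If Gb is the fifth of a half-diminished seventh chord, the root is C (chord tones C–Eb–Gb–Bb).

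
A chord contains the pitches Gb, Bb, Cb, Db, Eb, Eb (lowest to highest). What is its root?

Cb

Reordering Gb, Bb, Cb, Db, Eb into stacked thirds gives Cb–Eb–Gb–Bb–Db; the bottom of that stack, Cb, is the root.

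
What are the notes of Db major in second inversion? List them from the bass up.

Db major is Db–F–Ab. Second inversion puts the fifth (Ab) in the bass, with the remaining tones above: Ab, Db, F.

Ab, Db, F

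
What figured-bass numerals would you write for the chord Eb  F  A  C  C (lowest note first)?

4/2

The notes Eb, F, A, C stack in thirds as F–A–C–Eb — an F dominant seventh chord. The bass Eb is the seventh, so this is third inversion: figured 4/2.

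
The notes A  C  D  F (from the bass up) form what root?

A, C, D, F are the tones of a D minor seventh chord (D–F–A–C), making D the root.

D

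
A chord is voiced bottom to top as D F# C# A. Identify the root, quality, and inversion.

Reducing to letter names: D, F#, C#, A. These stack in thirds as D–F#–A–C# — a D major seventh chord.
With the root (D) in the bass, the chord is in root position (figured bass 7).

D major seventh, root position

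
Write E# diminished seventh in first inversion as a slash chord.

First inversion of E# diminished seventh has the third (G#) in the bass. As a slash chord: E#dim7/G#.

E#dim7/G#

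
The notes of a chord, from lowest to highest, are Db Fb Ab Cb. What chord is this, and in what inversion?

Db minor seventh, root position

The pitch classes Db, Fb, Ab, Cb arrange in thirds as Db–Fb–Ab–Cb: a Db minor seventh chord.
The lowest note is Db, the root of the chord, so this is root position (figured bass 7).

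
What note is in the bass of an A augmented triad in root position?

In root position the root is lowest. For A augmented (A–C#–E#) that is A.

A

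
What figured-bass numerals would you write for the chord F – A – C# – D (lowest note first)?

6/5

The notes F, A, C#, D stack in thirds as D–F–A–C# — a D minor-major seventh chord. The bass F is the third, so this is first inversion: figured 6/5.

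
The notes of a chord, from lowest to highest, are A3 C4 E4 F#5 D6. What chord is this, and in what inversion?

D dominant ninth, second inversion

The distinct note names are A, C, E, F#, D. Stacked in thirds they read D–F#–A–C–E, which is a dominant ninth chord on D.
A is the fifth of D dominant ninth; fifth in the bass means second inversion.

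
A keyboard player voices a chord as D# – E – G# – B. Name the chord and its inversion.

The pitch classes D#, E, G#, B arrange in thirds as E–G#–B–D#: an E major seventh chord.
D# is the seventh of E major seventh; seventh in the bass means third inversion (figured bass 4/2).

E major seventh, third inversion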